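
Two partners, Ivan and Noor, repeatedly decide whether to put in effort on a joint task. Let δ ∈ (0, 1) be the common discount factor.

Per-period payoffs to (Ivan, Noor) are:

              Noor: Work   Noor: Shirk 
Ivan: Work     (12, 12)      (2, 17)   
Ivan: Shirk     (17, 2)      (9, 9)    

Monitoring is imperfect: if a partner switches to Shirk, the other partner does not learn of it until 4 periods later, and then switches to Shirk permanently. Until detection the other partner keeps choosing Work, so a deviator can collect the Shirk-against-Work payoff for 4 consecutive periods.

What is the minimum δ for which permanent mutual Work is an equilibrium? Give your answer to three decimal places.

0.889

A deviator earns 17 for 4 periods, then 9 forever; cooperating earns 12 forever. Multiplying the IC by (1−δ):
12 ≥ 17(1−δ^4) + 9δ^4, so 8·δ^4 ≥ 5 and δ^4 ≥ 5/8.
δ ≥ (5/8)^(1/4) ≈ 0.889.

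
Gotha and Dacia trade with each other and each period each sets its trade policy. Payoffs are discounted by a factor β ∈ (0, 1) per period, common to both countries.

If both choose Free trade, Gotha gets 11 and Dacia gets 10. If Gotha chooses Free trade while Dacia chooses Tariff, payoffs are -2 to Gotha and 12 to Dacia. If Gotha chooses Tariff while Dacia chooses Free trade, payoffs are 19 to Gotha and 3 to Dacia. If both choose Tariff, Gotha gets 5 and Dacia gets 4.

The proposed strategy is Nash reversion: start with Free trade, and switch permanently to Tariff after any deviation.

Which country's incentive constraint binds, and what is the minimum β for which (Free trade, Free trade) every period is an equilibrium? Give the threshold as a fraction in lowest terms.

For Gotha: deviation gain 19−11 = 8, per-period punishment loss 11−5 = 6. IC gives β ≥ 8/14 = 4/7.
For Dacia: gain 2, loss 6 per period, so β ≥ 2/8 = 1/4.
The tighter constraint is Gotha's, so cooperation needs β ≥ 4/7.

Gotha; β ≥ 4/7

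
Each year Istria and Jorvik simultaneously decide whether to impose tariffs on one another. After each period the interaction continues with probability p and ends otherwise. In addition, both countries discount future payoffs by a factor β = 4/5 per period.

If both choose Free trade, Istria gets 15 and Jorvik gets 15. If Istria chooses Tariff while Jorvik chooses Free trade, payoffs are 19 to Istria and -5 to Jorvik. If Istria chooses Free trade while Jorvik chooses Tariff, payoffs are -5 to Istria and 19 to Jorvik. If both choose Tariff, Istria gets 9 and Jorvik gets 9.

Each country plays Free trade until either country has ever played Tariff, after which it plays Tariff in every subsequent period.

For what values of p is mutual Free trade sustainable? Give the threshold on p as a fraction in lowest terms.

With continuation probability p and discount β, the effective per-period discount factor is βp.
Grim-trigger IC: βp ≥ (19−15)/(19−9) = 2/5.
So p ≥ (2/5)/(4/5) = 1/2.

1/2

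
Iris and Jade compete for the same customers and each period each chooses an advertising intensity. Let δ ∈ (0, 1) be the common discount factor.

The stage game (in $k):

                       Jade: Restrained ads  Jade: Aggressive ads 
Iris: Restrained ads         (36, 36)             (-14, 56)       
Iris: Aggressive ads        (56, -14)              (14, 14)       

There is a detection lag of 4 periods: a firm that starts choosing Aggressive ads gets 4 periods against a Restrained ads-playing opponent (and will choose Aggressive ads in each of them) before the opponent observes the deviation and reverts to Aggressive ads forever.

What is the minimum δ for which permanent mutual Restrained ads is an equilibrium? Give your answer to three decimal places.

The best deviation is to choose Aggressive ads for all 4 undetected periods, earning 56 each, then 14 forever once detected.
Deviation value: 56(1−δ^4)/(1−δ) + 14δ^4/(1−δ); cooperation value: 36/(1−δ).
IC: 36 ≥ 56(1−δ^4) + 14δ^4 = 56 − 42δ^4.
So δ^4 ≥ 20/42 = 10/21, giving δ ≥ (10/21)^(1/4) ≈ 0.831.

0.831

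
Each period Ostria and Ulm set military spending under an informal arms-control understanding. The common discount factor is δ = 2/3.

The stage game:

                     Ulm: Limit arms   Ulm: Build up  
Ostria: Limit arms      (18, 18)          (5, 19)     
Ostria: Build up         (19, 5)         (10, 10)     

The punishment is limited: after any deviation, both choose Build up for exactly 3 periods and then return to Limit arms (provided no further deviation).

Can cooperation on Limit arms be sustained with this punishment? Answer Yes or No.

Yes

A one-shot deviation gives 19 now, then 10 for 3 periods, then back to 18.
Gain from deviating: (19−18) today; loss: (18−10) in each of the next 3 periods.
No-deviation condition: (18−10)(δ+…+δ^3) ≥ 19−18, i.e. δ+…+δ^3 ≥ 1/8.
At δ = 2/3: δ+…+δ^3 = 1.4074 ≥ 0.1250.
So cooperation is sustainable.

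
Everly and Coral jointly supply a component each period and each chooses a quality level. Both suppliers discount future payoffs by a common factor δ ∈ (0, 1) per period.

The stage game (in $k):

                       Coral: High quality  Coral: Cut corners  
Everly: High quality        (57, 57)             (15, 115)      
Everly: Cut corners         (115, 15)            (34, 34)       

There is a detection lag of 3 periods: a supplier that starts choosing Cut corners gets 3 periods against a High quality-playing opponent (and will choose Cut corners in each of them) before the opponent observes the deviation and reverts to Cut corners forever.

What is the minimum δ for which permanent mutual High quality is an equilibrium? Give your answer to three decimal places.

Deviating for the 3 undetected periods gains 115−57 = 58 per period over cooperation, then loses 57−34 = 23 per period forever once punishment starts.
Gain: 58(1 + δ + … + δ^2); loss: 23·δ^3/(1−δ).
No profitable deviation ⇔ 58(1−δ^3) ≤ 23·δ^3, i.e. δ^3 ≥ 58/(58+23) = 58/81.
Hence δ ≥ (58/81)^(1/3) ≈ 0.895.

0.895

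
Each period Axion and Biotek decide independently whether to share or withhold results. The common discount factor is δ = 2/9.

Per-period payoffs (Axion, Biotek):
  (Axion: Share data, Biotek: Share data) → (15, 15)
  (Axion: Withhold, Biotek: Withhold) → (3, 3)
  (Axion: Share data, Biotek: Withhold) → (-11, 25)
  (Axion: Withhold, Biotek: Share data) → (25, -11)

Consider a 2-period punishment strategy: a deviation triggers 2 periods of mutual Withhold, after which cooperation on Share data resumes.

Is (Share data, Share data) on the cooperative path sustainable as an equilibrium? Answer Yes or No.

No

A one-shot deviation gives 25 now, then 3 for 2 periods, then back to 15.
Gain from deviating: (25−15) today; loss: (15−3) in each of the next 2 periods.
No-deviation condition: (15−3)(δ+…+δ^2) ≥ 25−15, i.e. δ+…+δ^2 ≥ 5/6.
At δ = 2/9: δ+…+δ^2 = 0.2716 < 0.8333.
So cooperation is not sustainable.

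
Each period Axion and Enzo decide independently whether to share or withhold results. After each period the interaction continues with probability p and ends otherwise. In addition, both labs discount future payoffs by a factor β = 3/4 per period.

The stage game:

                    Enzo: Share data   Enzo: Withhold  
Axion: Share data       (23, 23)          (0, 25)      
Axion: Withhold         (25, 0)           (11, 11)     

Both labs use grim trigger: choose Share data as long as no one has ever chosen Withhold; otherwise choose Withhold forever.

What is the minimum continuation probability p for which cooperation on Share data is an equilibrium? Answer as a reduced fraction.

Expected continuation weight on next period's payoff is β·p = 3/4·p, which plays the role of the discount factor.
Cooperation requires 3/4·p ≥ (25−23)/(25−11) = 1/7, hence p ≥ 4/21.

4/21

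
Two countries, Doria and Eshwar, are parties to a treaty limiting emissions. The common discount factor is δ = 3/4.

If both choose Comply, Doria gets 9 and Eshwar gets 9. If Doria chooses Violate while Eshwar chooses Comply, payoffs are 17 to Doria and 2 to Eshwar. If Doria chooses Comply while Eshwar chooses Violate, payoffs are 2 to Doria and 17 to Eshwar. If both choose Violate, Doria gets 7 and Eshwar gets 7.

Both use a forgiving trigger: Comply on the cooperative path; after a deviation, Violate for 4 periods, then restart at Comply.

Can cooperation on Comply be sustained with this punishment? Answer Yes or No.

No

A one-shot deviation gives 17 now, then 7 for 4 periods, then back to 9.
Gain from deviating: (17−9) today; loss: (9−7) in each of the next 4 periods.
No-deviation condition: (9−7)(δ+…+δ^4) ≥ 17−9, i.e. δ+…+δ^4 ≥ 4.
At δ = 3/4: δ+…+δ^4 = 2.0508 < 4.0000.
So cooperation is not sustainable.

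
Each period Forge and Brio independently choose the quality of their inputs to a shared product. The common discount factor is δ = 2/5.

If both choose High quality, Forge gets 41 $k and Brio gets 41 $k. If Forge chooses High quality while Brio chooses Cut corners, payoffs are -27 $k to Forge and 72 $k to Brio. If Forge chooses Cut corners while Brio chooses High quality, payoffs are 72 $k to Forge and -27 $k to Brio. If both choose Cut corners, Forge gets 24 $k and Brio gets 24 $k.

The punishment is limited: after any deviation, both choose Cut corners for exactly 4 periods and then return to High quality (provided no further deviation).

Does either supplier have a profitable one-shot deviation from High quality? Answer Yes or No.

Yes

Comparing payoff streams over the 5 periods until play realigns: cooperate → 41(1+δ+…+δ^4); deviate → 72 + 24(δ+…+δ^4).
Cooperation is sustained iff (41−24)(δ+…+δ^4) ≥ 72−41.
δ+…+δ^4 = 2/5·(1−(2/5)^4)/(1−2/5) = 0.6496, and (72−41)/(41−24) = 1.8235.
0.6496 < 1.8235, so cooperation is not sustainable.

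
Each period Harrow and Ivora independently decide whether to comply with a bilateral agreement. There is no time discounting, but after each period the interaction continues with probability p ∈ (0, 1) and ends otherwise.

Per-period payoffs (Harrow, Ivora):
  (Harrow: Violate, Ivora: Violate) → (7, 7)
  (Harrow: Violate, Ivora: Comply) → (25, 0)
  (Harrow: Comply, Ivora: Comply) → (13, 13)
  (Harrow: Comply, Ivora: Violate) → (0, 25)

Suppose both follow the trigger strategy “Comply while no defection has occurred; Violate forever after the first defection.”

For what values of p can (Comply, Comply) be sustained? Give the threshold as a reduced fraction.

2/3

Expected cooperation value is 13 + p·13 + p²·13 + … = 13/(1−p); deviation gives 25 + p·7/(1−p).
13 ≥ 25(1−p) + 7p ⇒ 18p ≥ 12 ⇒ p ≥ 12/18 = 2/3.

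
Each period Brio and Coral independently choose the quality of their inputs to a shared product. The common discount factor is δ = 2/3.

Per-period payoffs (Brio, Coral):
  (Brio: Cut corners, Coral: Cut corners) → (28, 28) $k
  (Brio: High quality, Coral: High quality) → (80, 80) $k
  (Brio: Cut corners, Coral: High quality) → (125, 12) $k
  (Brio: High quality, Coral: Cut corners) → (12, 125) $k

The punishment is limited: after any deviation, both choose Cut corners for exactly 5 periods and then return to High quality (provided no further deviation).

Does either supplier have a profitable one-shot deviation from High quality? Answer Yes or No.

No

Comparing payoff streams over the 6 periods until play realigns: cooperate → 80(1+δ+…+δ^5); deviate → 125 + 28(δ+…+δ^5).
Cooperation is sustained iff (80−28)(δ+…+δ^5) ≥ 125−80.
δ+…+δ^5 = 2/3·(1−(2/3)^5)/(1−2/3) = 1.7366, and (125−80)/(80−28) = 0.8654.
1.7366 ≥ 0.8654, so cooperation is sustainable.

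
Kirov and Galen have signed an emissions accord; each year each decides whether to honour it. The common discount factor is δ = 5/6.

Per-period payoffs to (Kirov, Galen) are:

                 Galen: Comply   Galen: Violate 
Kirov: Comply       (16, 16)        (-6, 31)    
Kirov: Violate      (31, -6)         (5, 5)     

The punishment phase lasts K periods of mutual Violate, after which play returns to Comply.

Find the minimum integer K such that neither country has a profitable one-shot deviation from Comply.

2

IC: δ(1−δ^K)/(1−δ) ≥ (31−16)/(16−5) = 15/11.
With δ = 5/6: need 1 − δ^K ≥ 15/11·(1−5/6)/(5/6), i.e. δ^K ≤ 0.7273.
Since (5/6)^1 = 0.8333 and (5/6)^2 = 0.6944, the smallest such K is 2.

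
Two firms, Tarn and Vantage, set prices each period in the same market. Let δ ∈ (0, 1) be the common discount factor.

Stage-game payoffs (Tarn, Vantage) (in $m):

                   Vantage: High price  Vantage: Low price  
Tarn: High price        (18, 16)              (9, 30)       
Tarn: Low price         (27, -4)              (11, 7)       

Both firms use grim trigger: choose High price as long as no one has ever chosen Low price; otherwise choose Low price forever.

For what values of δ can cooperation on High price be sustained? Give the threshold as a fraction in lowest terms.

Tarn: cooperation gives 18 each period; deviation gives 27 once then 11 forever.
  18/(1−δ) ≥ 27 + 11δ/(1−δ) ⇒ δ ≥ 9/16.
Vantage: cooperation gives 16 each period; deviation gives 30 once then 7 forever.
  δ ≥ 14/23.
Both must hold, so the binding constraint is Vantage's: δ ≥ 14/23.

14/23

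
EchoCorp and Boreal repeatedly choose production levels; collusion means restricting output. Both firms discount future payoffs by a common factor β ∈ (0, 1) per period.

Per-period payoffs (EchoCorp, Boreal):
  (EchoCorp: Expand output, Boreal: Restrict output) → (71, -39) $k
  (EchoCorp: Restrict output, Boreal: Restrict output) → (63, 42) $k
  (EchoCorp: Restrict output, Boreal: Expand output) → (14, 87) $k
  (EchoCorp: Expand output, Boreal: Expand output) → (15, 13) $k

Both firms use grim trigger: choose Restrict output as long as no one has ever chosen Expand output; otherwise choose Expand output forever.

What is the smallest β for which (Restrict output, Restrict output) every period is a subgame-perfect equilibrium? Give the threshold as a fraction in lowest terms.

EchoCorp's threshold: (71−63)/(71−15) = 1/7.
Boreal's threshold: (87−42)/(87−13) = 45/74.
1/7 < 45/74, so Boreal binds and β* = 45/74.

45/74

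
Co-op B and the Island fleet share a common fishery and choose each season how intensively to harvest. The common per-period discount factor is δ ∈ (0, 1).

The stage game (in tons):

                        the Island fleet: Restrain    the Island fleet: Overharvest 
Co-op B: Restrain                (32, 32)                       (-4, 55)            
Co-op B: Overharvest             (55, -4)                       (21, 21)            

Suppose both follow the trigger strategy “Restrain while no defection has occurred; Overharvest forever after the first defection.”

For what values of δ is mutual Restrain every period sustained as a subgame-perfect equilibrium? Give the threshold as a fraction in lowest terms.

Under grim trigger the critical discount factor is (T−C)/(T−P) with T = 55, C = 32, P = 21.
δ* = (55−32)/(55−21) = 23/34.

23/34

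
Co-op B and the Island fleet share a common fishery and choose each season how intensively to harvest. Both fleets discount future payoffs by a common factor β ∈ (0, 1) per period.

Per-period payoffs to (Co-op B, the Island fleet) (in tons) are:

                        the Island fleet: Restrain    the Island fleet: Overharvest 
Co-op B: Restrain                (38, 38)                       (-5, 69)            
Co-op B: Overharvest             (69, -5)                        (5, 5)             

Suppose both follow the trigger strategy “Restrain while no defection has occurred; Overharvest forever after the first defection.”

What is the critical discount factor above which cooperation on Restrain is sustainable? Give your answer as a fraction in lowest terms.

Cooperation forever yields 38 each period: 38/(1−β).
Deviating yields 69 once, then 5 forever: 69 + 5β/(1−β).
No profitable deviation requires 38/(1−β) ≥ 69 + 5β/(1−β).
Multiplying by (1−β): 38 ≥ 69(1−β) + 5β = 69 − 64β.
So 64β ≥ 31, i.e. β ≥ 31/64.

31/64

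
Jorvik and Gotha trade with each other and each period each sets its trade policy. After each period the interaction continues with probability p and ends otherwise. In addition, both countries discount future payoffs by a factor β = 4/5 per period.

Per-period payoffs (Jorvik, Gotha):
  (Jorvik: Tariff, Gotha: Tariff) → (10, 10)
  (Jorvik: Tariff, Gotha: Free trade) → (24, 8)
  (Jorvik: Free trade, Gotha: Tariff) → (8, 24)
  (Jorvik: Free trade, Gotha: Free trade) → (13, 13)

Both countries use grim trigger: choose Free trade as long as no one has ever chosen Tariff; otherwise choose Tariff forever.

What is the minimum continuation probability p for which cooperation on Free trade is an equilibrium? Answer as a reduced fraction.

Expected continuation weight on next period's payoff is β·p = 4/5·p, which plays the role of the discount factor.
Cooperation requires 4/5·p ≥ (24−13)/(24−10) = 11/14, hence p ≥ 55/56.

55/56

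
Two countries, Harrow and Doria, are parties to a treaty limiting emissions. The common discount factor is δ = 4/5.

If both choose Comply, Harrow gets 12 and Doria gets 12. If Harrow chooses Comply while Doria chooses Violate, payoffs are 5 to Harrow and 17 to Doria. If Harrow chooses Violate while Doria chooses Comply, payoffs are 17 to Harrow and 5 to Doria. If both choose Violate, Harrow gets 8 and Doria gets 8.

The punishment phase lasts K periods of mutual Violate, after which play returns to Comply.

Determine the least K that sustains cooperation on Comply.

2

Need Σ_{k=1}^{K} δ^k ≥ (17−12)/(12−8) = 1.2500 at δ = 4/5.
At K = 1 the sum is 0.8000 < 1.2500; at K = 2 it is 1.4400 ≥ 1.2500.
So the minimum punishment length is K = 2.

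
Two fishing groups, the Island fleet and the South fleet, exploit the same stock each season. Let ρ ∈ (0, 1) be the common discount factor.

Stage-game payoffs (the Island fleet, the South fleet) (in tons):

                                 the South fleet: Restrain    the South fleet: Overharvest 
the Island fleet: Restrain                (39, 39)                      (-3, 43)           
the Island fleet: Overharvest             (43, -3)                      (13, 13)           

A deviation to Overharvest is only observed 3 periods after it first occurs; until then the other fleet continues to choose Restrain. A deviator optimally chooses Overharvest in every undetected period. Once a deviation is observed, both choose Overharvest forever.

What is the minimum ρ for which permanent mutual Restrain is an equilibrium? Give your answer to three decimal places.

0.511

Deviating for the 3 undetected periods gains 43−39 = 4 per period over cooperation, then loses 39−13 = 26 per period forever once punishment starts.
Gain: 4(1 + ρ + … + ρ^2); loss: 26·ρ^3/(1−ρ).
No profitable deviation ⇔ 4(1−ρ^3) ≤ 26·ρ^3, i.e. ρ^3 ≥ 4/(4+26) = 2/15.
Hence ρ ≥ (2/15)^(1/3) ≈ 0.511.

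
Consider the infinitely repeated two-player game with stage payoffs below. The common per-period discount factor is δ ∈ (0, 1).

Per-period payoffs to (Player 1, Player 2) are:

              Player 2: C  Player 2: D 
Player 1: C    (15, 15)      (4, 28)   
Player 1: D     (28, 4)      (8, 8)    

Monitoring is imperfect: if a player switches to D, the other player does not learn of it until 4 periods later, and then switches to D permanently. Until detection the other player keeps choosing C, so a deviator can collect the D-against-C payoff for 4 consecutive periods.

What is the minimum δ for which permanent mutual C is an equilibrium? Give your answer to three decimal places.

The best deviation is to choose D for all 4 undetected periods, earning 28 each, then 8 forever once detected.
Deviation value: 28(1−δ^4)/(1−δ) + 8δ^4/(1−δ); cooperation value: 15/(1−δ).
IC: 15 ≥ 28(1−δ^4) + 8δ^4 = 28 − 20δ^4.
So δ^4 ≥ 13/20, giving δ ≥ (13/20)^(1/4) ≈ 0.898.

0.898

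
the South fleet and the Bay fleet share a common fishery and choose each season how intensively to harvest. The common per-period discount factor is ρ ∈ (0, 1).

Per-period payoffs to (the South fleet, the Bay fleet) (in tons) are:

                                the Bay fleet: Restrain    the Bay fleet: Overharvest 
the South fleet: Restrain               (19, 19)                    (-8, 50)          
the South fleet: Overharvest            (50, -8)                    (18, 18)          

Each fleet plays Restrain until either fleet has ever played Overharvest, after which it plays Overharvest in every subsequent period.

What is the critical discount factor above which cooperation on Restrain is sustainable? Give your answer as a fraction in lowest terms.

One-period gain from deviating is 50 − 19 = 31. The loss is 19 − 18 = 1 in every subsequent period, with present value 1·ρ/(1−ρ).
Deviation is unprofitable when 1·ρ/(1−ρ) ≥ 31, i.e. ρ/(1−ρ) ≥ 31.
Equivalently ρ ≥ 31/(31+1) = 31/32.

31/32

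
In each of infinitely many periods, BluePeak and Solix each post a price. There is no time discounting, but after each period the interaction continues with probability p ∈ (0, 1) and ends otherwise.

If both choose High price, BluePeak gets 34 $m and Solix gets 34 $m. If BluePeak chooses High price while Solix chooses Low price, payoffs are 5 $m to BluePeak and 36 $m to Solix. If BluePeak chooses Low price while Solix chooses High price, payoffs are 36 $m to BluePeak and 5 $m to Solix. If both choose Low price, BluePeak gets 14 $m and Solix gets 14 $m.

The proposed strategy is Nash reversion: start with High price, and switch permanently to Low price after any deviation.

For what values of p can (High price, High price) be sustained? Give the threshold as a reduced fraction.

With no time discounting, the continuation probability p plays the role of the discount factor.
Grim-trigger IC: 34/(1−p) ≥ 36 + 14p/(1−p) ⇒ p ≥ (36−34)/(36−14) = 1/11.

1/11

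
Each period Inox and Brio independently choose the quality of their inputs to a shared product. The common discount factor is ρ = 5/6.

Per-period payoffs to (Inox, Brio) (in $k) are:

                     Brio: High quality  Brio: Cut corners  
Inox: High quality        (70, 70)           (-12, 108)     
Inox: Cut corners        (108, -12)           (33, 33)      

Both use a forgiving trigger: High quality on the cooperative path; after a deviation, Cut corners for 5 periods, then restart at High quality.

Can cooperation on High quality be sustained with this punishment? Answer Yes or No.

Yes

Comparing payoff streams over the 6 periods until play realigns: cooperate → 70(1+ρ+…+ρ^5); deviate → 108 + 33(ρ+…+ρ^5).
Cooperation is sustained iff (70−33)(ρ+…+ρ^5) ≥ 108−70.
ρ+…+ρ^5 = 5/6·(1−(5/6)^5)/(1−5/6) = 2.9906, and (108−70)/(70−33) = 1.0270.
2.9906 ≥ 1.0270, so cooperation is sustainable.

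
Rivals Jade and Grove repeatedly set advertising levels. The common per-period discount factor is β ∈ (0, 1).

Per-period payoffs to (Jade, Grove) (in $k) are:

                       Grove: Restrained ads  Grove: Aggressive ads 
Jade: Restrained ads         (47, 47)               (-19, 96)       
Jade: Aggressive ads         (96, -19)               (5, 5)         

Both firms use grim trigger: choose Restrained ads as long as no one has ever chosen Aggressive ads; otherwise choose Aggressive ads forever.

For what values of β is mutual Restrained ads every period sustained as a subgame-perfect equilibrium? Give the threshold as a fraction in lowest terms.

47/(1−β) ≥ 96 + 5β/(1−β)
47 ≥ 96 − 91β
β ≥ 49/91 = 7/13.

7/13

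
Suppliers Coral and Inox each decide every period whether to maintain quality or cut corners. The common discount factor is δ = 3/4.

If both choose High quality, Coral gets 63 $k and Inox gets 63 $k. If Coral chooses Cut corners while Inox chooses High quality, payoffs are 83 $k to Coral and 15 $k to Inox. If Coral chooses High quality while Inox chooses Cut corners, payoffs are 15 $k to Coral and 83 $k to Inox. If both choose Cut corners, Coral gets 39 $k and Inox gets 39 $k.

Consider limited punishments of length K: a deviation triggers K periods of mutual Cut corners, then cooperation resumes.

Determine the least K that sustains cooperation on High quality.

IC: δ(1−δ^K)/(1−δ) ≥ (83−63)/(63−39) = 5/6.
With δ = 3/4: need 1 − δ^K ≥ 5/6·(1−3/4)/(3/4), i.e. δ^K ≤ 0.7222.
Since (3/4)^1 = 0.7500 and (3/4)^2 = 0.5625, the smallest such K is 2.

2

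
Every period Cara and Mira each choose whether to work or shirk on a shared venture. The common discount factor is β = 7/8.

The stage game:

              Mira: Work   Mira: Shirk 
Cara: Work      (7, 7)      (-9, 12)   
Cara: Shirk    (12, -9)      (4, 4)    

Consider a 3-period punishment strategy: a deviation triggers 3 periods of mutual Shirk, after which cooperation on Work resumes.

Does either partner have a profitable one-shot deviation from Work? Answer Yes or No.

No

Comparing payoff streams over the 4 periods until play realigns: cooperate → 7(1+β+…+β^3); deviate → 12 + 4(β+…+β^3).
Cooperation is sustained iff (7−4)(β+…+β^3) ≥ 12−7.
β+…+β^3 = 7/8·(1−(7/8)^3)/(1−7/8) = 2.3105, and (12−7)/(7−4) = 1.6667.
2.3105 ≥ 1.6667, so cooperation is sustainable.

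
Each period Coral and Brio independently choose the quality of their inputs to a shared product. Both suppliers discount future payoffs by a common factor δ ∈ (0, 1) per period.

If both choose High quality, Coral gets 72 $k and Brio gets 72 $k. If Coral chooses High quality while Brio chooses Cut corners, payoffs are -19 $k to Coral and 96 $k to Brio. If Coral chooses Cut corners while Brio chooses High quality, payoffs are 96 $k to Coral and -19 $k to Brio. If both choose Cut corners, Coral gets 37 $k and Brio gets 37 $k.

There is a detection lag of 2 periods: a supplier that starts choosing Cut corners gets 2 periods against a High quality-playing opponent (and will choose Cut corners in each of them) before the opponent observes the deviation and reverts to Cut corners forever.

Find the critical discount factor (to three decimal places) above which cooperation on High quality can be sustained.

0.638

A deviator earns 96 for 2 periods, then 37 forever; cooperating earns 72 forever. Multiplying the IC by (1−δ):
72 ≥ 96(1−δ^2) + 37δ^2, so 59·δ^2 ≥ 24 and δ^2 ≥ 24/59.
δ ≥ (24/59)^(1/2) ≈ 0.638.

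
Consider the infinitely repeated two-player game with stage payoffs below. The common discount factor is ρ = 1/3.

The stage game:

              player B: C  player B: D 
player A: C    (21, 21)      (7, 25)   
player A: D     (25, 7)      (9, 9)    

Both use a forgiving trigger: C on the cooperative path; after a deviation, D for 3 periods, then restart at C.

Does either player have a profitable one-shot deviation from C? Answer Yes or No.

A one-shot deviation gives 25 now, then 9 for 3 periods, then back to 21.
Gain from deviating: (25−21) today; loss: (21−9) in each of the next 3 periods.
No-deviation condition: (21−9)(ρ+…+ρ^3) ≥ 25−21, i.e. ρ+…+ρ^3 ≥ 1/3.
At ρ = 1/3: ρ+…+ρ^3 = 0.4815 ≥ 0.3333.
So cooperation is sustainable.

No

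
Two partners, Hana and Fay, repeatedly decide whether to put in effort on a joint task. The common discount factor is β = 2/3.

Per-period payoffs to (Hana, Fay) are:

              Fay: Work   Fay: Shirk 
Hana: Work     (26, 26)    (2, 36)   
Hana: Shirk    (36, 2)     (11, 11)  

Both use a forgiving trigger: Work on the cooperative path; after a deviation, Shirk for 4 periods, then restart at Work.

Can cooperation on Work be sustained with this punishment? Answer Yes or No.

A one-shot deviation gives 36 now, then 11 for 4 periods, then back to 26.
Gain from deviating: (36−26) today; loss: (26−11) in each of the next 4 periods.
No-deviation condition: (26−11)(β+…+β^4) ≥ 36−26, i.e. β+…+β^4 ≥ 2/3.
At β = 2/3: β+…+β^4 = 1.6049 ≥ 0.6667.
So cooperation is sustainable.

Yes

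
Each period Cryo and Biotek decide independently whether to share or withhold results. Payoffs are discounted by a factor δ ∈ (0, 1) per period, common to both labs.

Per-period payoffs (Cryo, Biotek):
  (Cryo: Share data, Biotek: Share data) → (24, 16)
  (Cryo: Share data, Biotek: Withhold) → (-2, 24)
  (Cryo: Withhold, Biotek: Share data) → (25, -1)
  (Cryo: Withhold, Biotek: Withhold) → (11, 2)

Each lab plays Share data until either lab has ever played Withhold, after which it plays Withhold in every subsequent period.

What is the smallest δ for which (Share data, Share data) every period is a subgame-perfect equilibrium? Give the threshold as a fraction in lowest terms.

Cryo's threshold: (25−24)/(25−11) = 1/14.
Biotek's threshold: (24−16)/(24−2) = 4/11.
1/14 < 4/11, so Biotek binds and δ* = 4/11.

4/11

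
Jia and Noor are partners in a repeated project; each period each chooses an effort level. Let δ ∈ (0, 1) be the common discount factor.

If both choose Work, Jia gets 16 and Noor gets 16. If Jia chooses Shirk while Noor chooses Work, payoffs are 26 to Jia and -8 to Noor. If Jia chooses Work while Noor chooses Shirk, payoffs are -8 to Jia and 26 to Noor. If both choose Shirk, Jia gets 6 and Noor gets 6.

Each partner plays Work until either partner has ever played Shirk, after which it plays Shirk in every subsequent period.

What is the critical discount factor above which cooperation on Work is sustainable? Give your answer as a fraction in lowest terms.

1/2

Under grim trigger the critical discount factor is (T−C)/(T−P) with T = 26, C = 16, P = 6.
δ* = (26−16)/(26−6) = 10/20 = 1/2.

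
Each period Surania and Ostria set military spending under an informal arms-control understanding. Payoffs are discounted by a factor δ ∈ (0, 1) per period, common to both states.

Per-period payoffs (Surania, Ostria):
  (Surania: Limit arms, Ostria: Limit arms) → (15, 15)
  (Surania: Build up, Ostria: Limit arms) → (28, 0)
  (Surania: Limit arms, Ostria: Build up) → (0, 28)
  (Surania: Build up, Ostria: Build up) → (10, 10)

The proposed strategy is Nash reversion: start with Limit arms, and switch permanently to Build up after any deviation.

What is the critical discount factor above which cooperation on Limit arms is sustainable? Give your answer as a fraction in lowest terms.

Cooperation forever yields 15 each period: 15/(1−δ).
Deviating yields 28 once, then 10 forever: 28 + 10δ/(1−δ).
No profitable deviation requires 15/(1−δ) ≥ 28 + 10δ/(1−δ).
Multiplying by (1−δ): 15 ≥ 28(1−δ) + 10δ = 28 − 18δ.
So 18δ ≥ 13, i.e. δ ≥ 13/18.

13/18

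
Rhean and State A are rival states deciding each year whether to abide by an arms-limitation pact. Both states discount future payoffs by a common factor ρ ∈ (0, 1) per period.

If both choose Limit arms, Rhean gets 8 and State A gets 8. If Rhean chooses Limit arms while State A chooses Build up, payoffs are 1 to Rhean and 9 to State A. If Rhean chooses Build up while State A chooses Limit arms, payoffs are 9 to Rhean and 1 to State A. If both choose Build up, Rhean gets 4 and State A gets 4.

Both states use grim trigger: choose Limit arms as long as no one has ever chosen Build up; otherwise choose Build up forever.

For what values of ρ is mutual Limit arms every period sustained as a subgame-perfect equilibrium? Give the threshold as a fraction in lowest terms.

1/5

8/(1−ρ) ≥ 9 + 4ρ/(1−ρ)
8 ≥ 9 − 5ρ
ρ ≥ 1/5.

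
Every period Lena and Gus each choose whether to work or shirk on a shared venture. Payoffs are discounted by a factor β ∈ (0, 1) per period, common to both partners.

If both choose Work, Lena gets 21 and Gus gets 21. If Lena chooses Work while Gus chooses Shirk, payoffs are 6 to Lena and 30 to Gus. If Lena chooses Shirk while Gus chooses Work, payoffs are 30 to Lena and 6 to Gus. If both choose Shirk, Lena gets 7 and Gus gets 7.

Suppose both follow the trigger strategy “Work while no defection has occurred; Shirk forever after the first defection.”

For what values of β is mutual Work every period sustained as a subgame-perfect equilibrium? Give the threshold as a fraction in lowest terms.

9/23

21/(1−β) ≥ 30 + 7β/(1−β)
21 ≥ 30 − 23β
β ≥ 9/23.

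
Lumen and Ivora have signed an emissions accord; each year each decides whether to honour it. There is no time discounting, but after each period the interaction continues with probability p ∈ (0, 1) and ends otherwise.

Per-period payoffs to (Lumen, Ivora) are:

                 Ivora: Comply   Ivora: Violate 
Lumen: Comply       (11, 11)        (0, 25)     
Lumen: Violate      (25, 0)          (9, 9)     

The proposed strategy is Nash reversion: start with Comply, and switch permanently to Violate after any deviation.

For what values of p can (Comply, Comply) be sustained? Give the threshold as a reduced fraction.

7/8

Expected cooperation value is 11 + p·11 + p²·11 + … = 11/(1−p); deviation gives 25 + p·9/(1−p).
11 ≥ 25(1−p) + 9p ⇒ 16p ≥ 14 ⇒ p ≥ 14/16 = 7/8.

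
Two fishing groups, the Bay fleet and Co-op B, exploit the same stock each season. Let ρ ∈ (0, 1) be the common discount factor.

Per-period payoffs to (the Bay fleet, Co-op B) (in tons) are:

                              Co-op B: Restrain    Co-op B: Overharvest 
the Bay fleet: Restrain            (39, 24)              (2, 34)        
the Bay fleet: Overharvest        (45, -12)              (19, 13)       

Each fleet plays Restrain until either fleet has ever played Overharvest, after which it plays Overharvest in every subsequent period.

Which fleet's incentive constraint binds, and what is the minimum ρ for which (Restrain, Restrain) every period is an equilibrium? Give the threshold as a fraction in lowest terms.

Co-op B; ρ ≥ 10/21

For the Bay fleet: deviation gain 45−39 = 6, per-period punishment loss 39−19 = 20. IC gives ρ ≥ 6/26 = 3/13.
For Co-op B: gain 10, loss 11 per period, so ρ ≥ 10/21.
The tighter constraint is Co-op B's, so cooperation needs ρ ≥ 10/21.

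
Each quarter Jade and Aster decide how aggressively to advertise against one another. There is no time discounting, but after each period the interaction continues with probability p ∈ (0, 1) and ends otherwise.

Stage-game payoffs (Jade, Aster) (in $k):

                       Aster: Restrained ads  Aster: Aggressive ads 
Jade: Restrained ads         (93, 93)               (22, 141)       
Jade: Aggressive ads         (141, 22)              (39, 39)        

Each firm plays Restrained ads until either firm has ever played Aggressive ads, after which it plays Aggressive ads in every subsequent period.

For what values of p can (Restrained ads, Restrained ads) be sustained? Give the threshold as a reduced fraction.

Expected cooperation value is 93 + p·93 + p²·93 + … = 93/(1−p); deviation gives 141 + p·39/(1−p).
93 ≥ 141(1−p) + 39p ⇒ 102p ≥ 48 ⇒ p ≥ 48/102 = 8/17.

8/17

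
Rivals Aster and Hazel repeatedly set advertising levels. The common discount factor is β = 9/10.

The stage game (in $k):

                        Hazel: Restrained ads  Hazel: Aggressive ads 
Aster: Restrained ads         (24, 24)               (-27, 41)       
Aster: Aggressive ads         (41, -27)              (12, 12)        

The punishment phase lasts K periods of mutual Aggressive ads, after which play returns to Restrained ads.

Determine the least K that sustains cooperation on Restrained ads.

No profitable deviation requires (24−12)(β+…+β^K) ≥ 41−24, i.e. β+…+β^K ≥ 17/12 ≈ 1.4167.
With β = 9/10, the partial sums are K=1: 0.9000, K=2: 1.7100.
K = 2 is the first length at which the sum reaches 1.4167.

2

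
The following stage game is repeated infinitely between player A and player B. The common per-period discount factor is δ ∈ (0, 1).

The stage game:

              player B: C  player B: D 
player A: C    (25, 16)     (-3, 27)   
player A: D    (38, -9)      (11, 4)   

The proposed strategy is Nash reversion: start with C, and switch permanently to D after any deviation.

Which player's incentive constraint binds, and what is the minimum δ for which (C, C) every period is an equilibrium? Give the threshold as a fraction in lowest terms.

player A: cooperation gives 25 each period; deviation gives 38 once then 11 forever.
  25/(1−δ) ≥ 38 + 11δ/(1−δ) ⇒ δ ≥ 13/27.
player B: cooperation gives 16 each period; deviation gives 27 once then 4 forever.
  δ ≥ 11/23.
Both must hold, so the binding constraint is player A's: δ ≥ 13/27.

player A; δ ≥ 13/27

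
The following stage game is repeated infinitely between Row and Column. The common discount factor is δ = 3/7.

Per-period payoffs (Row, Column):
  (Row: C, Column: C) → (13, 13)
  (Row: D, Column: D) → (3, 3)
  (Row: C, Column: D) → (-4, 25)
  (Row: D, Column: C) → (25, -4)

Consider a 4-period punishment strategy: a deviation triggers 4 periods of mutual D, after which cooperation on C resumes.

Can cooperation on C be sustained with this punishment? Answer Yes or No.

Comparing payoff streams over the 5 periods until play realigns: cooperate → 13(1+δ+…+δ^4); deviate → 25 + 3(δ+…+δ^4).
Cooperation is sustained iff (13−3)(δ+…+δ^4) ≥ 25−13.
δ+…+δ^4 = 3/7·(1−(3/7)^4)/(1−3/7) = 0.7247, and (25−13)/(13−3) = 1.2000.
0.7247 < 1.2000, so cooperation is not sustainable.

No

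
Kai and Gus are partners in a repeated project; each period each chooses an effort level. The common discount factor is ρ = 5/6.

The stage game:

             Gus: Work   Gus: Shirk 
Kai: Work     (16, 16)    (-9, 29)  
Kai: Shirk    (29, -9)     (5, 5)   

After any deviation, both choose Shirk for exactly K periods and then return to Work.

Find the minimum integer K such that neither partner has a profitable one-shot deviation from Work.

Need Σ_{k=1}^{K} ρ^k ≥ (29−16)/(16−5) = 1.1818 at ρ = 5/6.
At K = 1 the sum is 0.8333 < 1.1818; at K = 2 it is 1.5278 ≥ 1.1818.
So the minimum punishment length is K = 2.

2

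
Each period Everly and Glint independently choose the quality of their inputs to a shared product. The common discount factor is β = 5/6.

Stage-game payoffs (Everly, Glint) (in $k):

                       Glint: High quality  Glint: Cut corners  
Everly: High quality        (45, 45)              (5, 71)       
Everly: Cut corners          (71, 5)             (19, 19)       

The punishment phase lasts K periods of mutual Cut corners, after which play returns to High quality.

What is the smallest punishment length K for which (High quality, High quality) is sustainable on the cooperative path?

2

Need Σ_{k=1}^{K} β^k ≥ (71−45)/(45−19) = 1.0000 at β = 5/6.
At K = 1 the sum is 0.8333 < 1.0000; at K = 2 it is 1.5278 ≥ 1.0000.
So the minimum punishment length is K = 2.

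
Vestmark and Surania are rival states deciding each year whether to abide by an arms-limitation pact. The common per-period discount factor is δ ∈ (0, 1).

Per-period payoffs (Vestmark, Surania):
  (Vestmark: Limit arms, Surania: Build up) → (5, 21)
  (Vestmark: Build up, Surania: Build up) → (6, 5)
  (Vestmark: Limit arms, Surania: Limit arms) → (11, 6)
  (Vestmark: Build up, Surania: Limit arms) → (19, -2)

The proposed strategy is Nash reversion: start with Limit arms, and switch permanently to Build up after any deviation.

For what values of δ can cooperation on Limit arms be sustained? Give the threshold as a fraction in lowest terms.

15/16

Vestmark's threshold: (19−11)/(19−6) = 8/13.
Surania's threshold: (21−6)/(21−5) = 15/16.
8/13 < 15/16, so Surania binds and δ* = 15/16.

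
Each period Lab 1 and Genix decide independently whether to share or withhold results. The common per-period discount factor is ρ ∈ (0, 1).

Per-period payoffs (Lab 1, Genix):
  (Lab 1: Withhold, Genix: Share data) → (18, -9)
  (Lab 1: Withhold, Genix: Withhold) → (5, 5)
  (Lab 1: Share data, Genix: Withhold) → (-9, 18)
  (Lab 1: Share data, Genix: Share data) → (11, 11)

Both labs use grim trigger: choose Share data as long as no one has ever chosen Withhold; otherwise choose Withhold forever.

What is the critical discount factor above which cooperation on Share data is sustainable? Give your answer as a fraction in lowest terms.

7/13

Cooperation forever yields 11 each period: 11/(1−ρ).
Deviating yields 18 once, then 5 forever: 18 + 5ρ/(1−ρ).
No profitable deviation requires 11/(1−ρ) ≥ 18 + 5ρ/(1−ρ).
Multiplying by (1−ρ): 11 ≥ 18(1−ρ) + 5ρ = 18 − 13ρ.
So 13ρ ≥ 7, i.e. ρ ≥ 7/13.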